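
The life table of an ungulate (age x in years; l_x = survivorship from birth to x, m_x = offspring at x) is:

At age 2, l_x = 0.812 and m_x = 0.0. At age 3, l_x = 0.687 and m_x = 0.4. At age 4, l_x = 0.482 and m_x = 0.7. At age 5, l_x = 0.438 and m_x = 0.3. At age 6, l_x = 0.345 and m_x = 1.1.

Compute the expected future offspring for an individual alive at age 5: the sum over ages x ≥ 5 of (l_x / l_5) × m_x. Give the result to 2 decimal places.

1.17

l_5 = 0.438. Conditional survival from age 5 to x is l_x / l_5.
  x=5: (0.438/0.438) × 0.3 = 0.3000
  x=6: (0.345/0.438) × 1.1 = 0.8664
Sum = 0.3000 + 0.8664 = 1.1664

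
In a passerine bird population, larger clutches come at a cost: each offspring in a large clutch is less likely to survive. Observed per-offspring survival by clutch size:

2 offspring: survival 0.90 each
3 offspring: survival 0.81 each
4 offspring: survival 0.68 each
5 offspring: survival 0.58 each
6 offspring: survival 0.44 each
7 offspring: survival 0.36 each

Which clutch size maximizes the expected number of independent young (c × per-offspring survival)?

5

Expected independent young = c × s(c):
  c=2: 2 × 0.90 = 1.800
  c=3: 3 × 0.81 = 2.430
  c=4: 4 × 0.68 = 2.720
  c=5: 5 × 0.58 = 2.900
  c=6: 6 × 0.44 = 2.640
  c=7: 7 × 0.36 = 2.520
Maximum at c = 5 (2.900 independent young).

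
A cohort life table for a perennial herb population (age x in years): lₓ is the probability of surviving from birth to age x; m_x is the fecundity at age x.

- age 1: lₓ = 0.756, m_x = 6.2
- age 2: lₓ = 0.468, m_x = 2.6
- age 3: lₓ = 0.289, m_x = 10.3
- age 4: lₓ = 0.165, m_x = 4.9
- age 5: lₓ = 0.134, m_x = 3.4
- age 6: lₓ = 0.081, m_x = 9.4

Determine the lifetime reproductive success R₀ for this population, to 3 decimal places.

R₀ = Σ lₓ m_x:
  age 1: 0.756 × 6.2 = 4.6872
  age 2: 0.468 × 2.6 = 1.2168
  age 3: 0.289 × 10.3 = 2.9767
  age 4: 0.165 × 4.9 = 0.8085
  age 5: 0.134 × 3.4 = 0.4556
  age 6: 0.081 × 9.4 = 0.7614
R₀ = 4.6872 + 1.2168 + 2.9767 + 0.8085 + 0.4556 + 0.7614 = 10.9062

10.906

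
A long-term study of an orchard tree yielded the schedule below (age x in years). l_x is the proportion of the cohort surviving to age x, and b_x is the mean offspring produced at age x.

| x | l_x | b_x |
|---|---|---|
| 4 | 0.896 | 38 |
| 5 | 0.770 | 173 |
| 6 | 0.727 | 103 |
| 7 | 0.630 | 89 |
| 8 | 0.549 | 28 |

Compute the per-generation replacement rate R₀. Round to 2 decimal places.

313.58

R₀ = Σ l_x b_x:
  age 4: 0.896 × 38 = 34.0480
  age 5: 0.770 × 173 = 133.2100
  age 6: 0.727 × 103 = 74.8810
  age 7: 0.630 × 89 = 56.0700
  age 8: 0.549 × 28 = 15.3720
R₀ = 34.0480 + 133.2100 + 74.8810 + 56.0700 + 15.3720 = 313.5810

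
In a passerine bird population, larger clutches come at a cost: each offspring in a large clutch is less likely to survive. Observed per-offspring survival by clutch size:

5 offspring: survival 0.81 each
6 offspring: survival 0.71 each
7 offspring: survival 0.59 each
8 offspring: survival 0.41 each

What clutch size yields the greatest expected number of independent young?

6

Expected independent young = c × s(c):
  c=5: 5 × 0.81 = 4.050
  c=6: 6 × 0.71 = 4.260
  c=7: 7 × 0.59 = 4.130
  c=8: 8 × 0.41 = 3.280
Maximum at c = 6 (4.260 independent young).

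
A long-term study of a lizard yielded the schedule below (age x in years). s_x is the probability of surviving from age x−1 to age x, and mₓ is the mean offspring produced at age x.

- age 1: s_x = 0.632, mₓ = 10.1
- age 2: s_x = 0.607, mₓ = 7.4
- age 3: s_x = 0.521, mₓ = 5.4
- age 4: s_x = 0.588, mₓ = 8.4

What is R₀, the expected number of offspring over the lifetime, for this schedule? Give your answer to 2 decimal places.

11.29

Survivorship from birth: l_x = s_1·s_2·…·s_x.
  l_1 = 0.63200
  l_2 = 0.38362
  l_3 = 0.19987
  l_4 = 0.11752
R₀ = Σ l_x mₓ:
  age 1: 0.63200 × 10.1 = 6.3832
  age 2: 0.38362 × 7.4 = 2.8388
  age 3: 0.19987 × 5.4 = 1.0793
  age 4: 0.11752 × 8.4 = 0.9872
R₀ = 6.3832 + 2.8388 + 1.0793 + 0.9872 = 11.2885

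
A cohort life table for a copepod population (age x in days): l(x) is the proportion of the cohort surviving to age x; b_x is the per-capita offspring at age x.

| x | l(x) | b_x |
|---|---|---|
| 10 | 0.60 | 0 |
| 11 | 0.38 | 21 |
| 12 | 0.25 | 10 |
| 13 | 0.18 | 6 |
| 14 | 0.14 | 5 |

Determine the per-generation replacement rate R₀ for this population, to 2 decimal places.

12.26

R₀ = Σ l(x) b_x:
  age 10: 0.60 × 0 = 0.0000
  age 11: 0.38 × 21 = 7.9800
  age 12: 0.25 × 10 = 2.5000
  age 13: 0.18 × 6 = 1.0800
  age 14: 0.14 × 5 = 0.7000
R₀ = 0.0000 + 7.9800 + 2.5000 + 1.0800 + 0.7000 = 12.2600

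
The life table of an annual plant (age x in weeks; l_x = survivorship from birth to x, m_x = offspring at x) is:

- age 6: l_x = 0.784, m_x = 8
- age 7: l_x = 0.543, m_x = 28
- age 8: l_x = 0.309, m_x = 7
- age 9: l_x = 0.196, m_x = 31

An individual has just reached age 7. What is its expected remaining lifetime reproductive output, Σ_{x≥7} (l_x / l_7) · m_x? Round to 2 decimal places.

43.17

l_7 = 0.543. Conditional survival from age 7 to x is l_x / l_7.
  x=7: (0.543/0.543) × 28 = 28.0000
  x=8: (0.309/0.543) × 7 = 3.9834
  x=9: (0.196/0.543) × 31 = 11.1897
Sum = 28.0000 + 3.9834 + 11.1897 = 43.1731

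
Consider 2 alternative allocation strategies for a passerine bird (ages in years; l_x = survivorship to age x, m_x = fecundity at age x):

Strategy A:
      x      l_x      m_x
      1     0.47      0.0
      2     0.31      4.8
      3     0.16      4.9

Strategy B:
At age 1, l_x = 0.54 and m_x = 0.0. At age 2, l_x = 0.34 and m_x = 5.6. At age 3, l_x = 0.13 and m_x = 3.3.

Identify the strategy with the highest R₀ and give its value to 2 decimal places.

2.33

Strategy A: R₀ = 0.47×0.0 + 0.31×4.8 + 0.16×4.9 = 2.2720
Strategy B: R₀ = 0.54×0.0 + 0.34×5.6 + 0.13×3.3 = 2.3330
Highest R₀: strategy B with 2.3330.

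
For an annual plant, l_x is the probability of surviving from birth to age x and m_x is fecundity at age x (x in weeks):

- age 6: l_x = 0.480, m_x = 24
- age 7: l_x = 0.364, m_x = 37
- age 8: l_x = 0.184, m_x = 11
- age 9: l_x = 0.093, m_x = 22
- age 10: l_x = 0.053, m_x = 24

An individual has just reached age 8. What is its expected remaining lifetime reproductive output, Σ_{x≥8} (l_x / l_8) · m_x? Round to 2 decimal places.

l_8 = 0.184. Conditional survival from age 8 to x is l_x / l_8.
  x=8: (0.184/0.184) × 11 = 11.0000
  x=9: (0.093/0.184) × 22 = 11.1196
  x=10: (0.053/0.184) × 24 = 6.9130
Sum = 11.0000 + 11.1196 + 6.9130 = 29.0326

29.03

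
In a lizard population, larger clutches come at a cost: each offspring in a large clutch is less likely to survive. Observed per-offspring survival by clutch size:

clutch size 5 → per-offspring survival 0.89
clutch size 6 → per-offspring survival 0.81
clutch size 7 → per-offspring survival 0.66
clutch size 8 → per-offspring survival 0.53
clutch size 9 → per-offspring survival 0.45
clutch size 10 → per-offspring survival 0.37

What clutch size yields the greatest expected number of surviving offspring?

Expected surviving offspring = c × s(c):
  c=5: 5 × 0.89 = 4.450
  c=6: 6 × 0.81 = 4.860
  c=7: 7 × 0.66 = 4.620
  c=8: 8 × 0.53 = 4.240
  c=9: 9 × 0.45 = 4.050
  c=10: 10 × 0.37 = 3.700
Maximum at c = 6 (4.860 surviving offspring).

6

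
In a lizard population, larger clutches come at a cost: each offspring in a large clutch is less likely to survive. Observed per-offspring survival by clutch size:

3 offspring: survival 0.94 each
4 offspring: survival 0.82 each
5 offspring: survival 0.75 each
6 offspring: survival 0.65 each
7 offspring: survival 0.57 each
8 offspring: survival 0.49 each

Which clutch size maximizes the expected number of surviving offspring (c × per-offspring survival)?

7

Expected surviving offspring = c × s(c):
  c=3: 3 × 0.94 = 2.820
  c=4: 4 × 0.82 = 3.280
  c=5: 5 × 0.75 = 3.750
  c=6: 6 × 0.65 = 3.900
  c=7: 7 × 0.57 = 3.990
  c=8: 8 × 0.49 = 3.920
Maximum at c = 7 (3.990 surviving offspring).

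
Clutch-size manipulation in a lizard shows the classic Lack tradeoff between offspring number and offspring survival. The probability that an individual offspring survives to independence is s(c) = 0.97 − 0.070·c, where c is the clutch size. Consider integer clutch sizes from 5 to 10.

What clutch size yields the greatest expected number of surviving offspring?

Expected surviving offspring = c × s(c):
  c=5: 5 × 0.620 = 3.100
  c=6: 6 × 0.550 = 3.300
  c=7: 7 × 0.480 = 3.360
  c=8: 8 × 0.410 = 3.280
  c=9: 9 × 0.340 = 3.060
  c=10: 10 × 0.270 = 2.700
Maximum at c = 7 (3.360 surviving offspring).

7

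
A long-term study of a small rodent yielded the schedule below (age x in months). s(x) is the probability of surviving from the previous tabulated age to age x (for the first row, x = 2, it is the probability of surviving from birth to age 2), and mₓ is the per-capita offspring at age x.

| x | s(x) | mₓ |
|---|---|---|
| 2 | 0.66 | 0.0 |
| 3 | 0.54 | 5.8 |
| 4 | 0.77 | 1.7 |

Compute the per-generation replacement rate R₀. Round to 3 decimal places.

Survivorship from birth: l_x = s_2·s_3·…·s_x.
  l_2 = 0.66000
  l_3 = 0.35640
  l_4 = 0.27443
R₀ = Σ l_x mₓ:
  age 2: 0.66000 × 0.0 = 0.0000
  age 3: 0.35640 × 5.8 = 2.0671
  age 4: 0.27443 × 1.7 = 0.4665
R₀ = 0.0000 + 2.0671 + 0.4665 = 2.5337

2.534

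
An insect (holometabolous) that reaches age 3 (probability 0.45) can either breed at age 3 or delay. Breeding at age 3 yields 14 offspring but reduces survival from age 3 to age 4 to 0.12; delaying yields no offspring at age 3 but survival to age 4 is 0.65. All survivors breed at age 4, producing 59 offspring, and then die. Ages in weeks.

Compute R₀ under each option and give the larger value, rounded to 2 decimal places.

17.26

breed at age 3: R₀ = 0.45 × (14 + 0.12 × 59) = 0.45 × 21.0800 = 9.4860
delay to age 4: R₀ = 0.45 × (0.65 × 59) = 0.45 × 38.3500 = 17.2575
Higher: delay to age 4 (17.2575).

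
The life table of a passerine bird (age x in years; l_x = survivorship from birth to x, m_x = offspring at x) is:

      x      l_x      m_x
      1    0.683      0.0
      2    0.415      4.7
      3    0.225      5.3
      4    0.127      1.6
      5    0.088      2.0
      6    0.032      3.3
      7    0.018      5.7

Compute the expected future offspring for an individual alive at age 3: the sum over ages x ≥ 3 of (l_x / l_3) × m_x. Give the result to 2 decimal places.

l_3 = 0.225. Conditional survival from age 3 to x is l_x / l_3.
  x=3: (0.225/0.225) × 5.3 = 5.3000
  x=4: (0.127/0.225) × 1.6 = 0.9031
  x=5: (0.088/0.225) × 2.0 = 0.7822
  x=6: (0.032/0.225) × 3.3 = 0.4693
  x=7: (0.018/0.225) × 5.7 = 0.4560
Sum = 5.3000 + 0.9031 + 0.7822 + 0.4693 + 0.4560 = 7.9107

7.91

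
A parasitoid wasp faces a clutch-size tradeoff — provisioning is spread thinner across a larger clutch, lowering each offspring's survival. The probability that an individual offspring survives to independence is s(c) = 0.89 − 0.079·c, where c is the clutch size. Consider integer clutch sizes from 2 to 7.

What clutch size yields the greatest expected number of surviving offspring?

6

Expected surviving offspring = c × s(c):
  c=2: 2 × 0.732 = 1.464
  c=3: 3 × 0.653 = 1.959
  c=4: 4 × 0.574 = 2.296
  c=5: 5 × 0.495 = 2.475
  c=6: 6 × 0.416 = 2.496
  c=7: 7 × 0.337 = 2.359
Maximum at c = 6 (2.496 surviving offspring).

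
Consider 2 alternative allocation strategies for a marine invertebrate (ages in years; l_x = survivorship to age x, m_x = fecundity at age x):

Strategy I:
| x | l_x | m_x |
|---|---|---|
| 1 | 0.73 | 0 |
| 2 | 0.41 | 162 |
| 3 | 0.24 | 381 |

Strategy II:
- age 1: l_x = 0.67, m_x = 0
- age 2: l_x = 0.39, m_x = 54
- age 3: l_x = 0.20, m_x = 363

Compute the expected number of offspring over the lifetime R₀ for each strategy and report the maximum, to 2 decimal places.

157.86

Strategy I: R₀ = 0.73×0 + 0.41×162 + 0.24×381 = 157.8600
Strategy II: R₀ = 0.67×0 + 0.39×54 + 0.20×363 = 93.6600
Highest R₀: strategy I with 157.8600.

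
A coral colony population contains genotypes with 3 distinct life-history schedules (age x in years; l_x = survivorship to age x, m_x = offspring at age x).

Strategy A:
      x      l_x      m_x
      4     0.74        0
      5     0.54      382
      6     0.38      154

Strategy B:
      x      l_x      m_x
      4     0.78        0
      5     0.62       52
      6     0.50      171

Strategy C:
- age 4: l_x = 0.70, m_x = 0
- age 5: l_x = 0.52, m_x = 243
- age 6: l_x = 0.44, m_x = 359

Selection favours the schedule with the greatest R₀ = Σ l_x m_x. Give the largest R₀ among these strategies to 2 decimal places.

Strategy A: R₀ = 0.74×0 + 0.54×382 + 0.38×154 = 264.8000
Strategy B: R₀ = 0.78×0 + 0.62×52 + 0.50×171 = 117.7400
Strategy C: R₀ = 0.70×0 + 0.52×243 + 0.44×359 = 284.3200
Highest R₀: strategy C with 284.3200.

284.32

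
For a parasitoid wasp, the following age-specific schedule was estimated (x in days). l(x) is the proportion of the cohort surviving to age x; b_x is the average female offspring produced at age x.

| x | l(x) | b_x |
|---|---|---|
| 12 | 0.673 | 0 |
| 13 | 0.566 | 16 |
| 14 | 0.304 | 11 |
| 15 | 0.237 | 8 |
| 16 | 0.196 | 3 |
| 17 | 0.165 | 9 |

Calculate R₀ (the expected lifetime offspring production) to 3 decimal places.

R₀ = Σ l(x) b_x:
  age 12: 0.673 × 0 = 0.0000
  age 13: 0.566 × 16 = 9.0560
  age 14: 0.304 × 11 = 3.3440
  age 15: 0.237 × 8 = 1.8960
  age 16: 0.196 × 3 = 0.5880
  age 17: 0.165 × 9 = 1.4850
R₀ = 0.0000 + 9.0560 + 3.3440 + 1.8960 + 0.5880 + 1.4850 = 16.3690

16.369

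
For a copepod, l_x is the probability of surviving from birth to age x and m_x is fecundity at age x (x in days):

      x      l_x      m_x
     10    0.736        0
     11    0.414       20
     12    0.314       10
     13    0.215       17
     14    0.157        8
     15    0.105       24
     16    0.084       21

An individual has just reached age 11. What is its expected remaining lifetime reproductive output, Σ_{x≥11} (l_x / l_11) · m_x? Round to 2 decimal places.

49.79

l_11 = 0.414. Conditional survival from age 11 to x is l_x / l_11.
  x=11: (0.414/0.414) × 20 = 20.0000
  x=12: (0.314/0.414) × 10 = 7.5845
  x=13: (0.215/0.414) × 17 = 8.8285
  x=14: (0.157/0.414) × 8 = 3.0338
  x=15: (0.105/0.414) × 24 = 6.0870
  x=16: (0.084/0.414) × 21 = 4.2609
Sum = 20.0000 + 7.5845 + 8.8285 + 3.0338 + 6.0870 + 4.2609 = 49.7947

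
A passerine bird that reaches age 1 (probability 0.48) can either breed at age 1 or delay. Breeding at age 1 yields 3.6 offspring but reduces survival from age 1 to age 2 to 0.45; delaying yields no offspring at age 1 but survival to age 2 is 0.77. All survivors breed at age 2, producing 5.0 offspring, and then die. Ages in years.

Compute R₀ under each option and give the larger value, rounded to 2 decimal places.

breed at age 1: R₀ = 0.48 × (3.6 + 0.45 × 5.0) = 0.48 × 5.8500 = 2.8080
delay to age 2: R₀ = 0.48 × (0.77 × 5.0) = 0.48 × 3.8500 = 1.8480
Higher: breed at age 1 (2.8080).

2.81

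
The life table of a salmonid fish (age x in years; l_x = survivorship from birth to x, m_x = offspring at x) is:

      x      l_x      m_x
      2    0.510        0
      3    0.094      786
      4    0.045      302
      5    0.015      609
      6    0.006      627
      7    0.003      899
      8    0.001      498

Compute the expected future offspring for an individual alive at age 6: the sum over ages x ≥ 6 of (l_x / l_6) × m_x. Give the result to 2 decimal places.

l_6 = 0.006. Conditional survival from age 6 to x is l_x / l_6.
  x=6: (0.006/0.006) × 627 = 627.0000
  x=7: (0.003/0.006) × 899 = 449.5000
  x=8: (0.001/0.006) × 498 = 83.0000
Sum = 627.0000 + 449.5000 + 83.0000 = 1159.5000

1159.50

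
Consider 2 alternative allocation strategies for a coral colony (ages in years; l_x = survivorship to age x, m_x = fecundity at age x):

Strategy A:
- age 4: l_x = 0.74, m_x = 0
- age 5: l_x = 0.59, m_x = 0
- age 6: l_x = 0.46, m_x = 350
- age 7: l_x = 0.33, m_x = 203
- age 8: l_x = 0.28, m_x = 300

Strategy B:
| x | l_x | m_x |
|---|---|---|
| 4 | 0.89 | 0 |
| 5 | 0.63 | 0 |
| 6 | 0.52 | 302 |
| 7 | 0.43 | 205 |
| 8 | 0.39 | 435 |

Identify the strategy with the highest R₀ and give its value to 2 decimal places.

Strategy A: R₀ = 0.74×0 + 0.59×0 + 0.46×350 + 0.33×203 + 0.28×300 = 311.9900
Strategy B: R₀ = 0.89×0 + 0.63×0 + 0.52×302 + 0.43×205 + 0.39×435 = 414.8400
Highest R₀: strategy B with 414.8400.

414.84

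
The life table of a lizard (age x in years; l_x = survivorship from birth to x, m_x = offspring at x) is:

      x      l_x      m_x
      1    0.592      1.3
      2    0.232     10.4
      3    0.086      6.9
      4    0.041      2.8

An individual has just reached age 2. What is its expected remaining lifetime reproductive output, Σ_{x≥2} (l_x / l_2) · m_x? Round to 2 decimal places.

13.45

l_2 = 0.232. Conditional survival from age 2 to x is l_x / l_2.
  x=2: (0.232/0.232) × 10.4 = 10.4000
  x=3: (0.086/0.232) × 6.9 = 2.5578
  x=4: (0.041/0.232) × 2.8 = 0.4948
Sum = 10.4000 + 2.5578 + 0.4948 = 13.4526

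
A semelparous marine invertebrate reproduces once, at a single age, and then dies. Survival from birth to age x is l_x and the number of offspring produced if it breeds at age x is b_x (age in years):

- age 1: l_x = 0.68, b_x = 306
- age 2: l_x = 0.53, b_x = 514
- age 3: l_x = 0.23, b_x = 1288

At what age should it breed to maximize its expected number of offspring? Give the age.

3

Expected offspring if breeding at age x = l_x × b_x:
  age 1: 0.68 × 306 = 208.080
  age 2: 0.53 × 514 = 272.420
  age 3: 0.23 × 1288 = 296.240
Maximum at age 3 (296.240).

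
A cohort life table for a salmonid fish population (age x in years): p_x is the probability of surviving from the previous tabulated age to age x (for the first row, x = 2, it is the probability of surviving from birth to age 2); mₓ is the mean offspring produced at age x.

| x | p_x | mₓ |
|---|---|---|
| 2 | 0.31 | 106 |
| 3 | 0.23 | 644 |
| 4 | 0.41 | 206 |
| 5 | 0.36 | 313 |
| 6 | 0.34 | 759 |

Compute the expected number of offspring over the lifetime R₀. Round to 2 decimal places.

90.81

Survivorship from birth: l_x = p_2·p_3·…·p_x.
  l_2 = 0.31000
  l_3 = 0.07130
  l_4 = 0.02923
  l_5 = 0.01052
  l_6 = 0.00358
R₀ = Σ l_x mₓ:
  age 2: 0.31000 × 106 = 32.8600
  age 3: 0.07130 × 644 = 45.9172
  age 4: 0.02923 × 206 = 6.0214
  age 5: 0.01052 × 313 = 3.2928
  age 6: 0.00358 × 759 = 2.7172
R₀ = 32.8600 + 45.9172 + 6.0214 + 3.2928 + 2.7172 = 90.8086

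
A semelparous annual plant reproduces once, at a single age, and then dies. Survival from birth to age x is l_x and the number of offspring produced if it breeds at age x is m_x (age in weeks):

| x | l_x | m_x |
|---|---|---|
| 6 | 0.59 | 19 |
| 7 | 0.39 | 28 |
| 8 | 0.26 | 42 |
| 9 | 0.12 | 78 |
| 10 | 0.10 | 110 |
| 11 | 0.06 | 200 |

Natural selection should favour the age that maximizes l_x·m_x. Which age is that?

Expected offspring if breeding at age x = l_x × m_x:
  age 6: 0.59 × 19 = 11.210
  age 7: 0.39 × 28 = 10.920
  age 8: 0.26 × 42 = 10.920
  age 9: 0.12 × 78 = 9.360
  age 10: 0.10 × 110 = 11.000
  age 11: 0.06 × 200 = 12.000
Maximum at age 11 (12.000).

11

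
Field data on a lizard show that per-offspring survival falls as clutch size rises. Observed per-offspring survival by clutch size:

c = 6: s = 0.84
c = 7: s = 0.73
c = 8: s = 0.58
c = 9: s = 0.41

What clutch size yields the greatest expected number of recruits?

7

Expected recruits = c × s(c):
  c=6: 6 × 0.84 = 5.040
  c=7: 7 × 0.73 = 5.110
  c=8: 8 × 0.58 = 4.640
  c=9: 9 × 0.41 = 3.690
Maximum at c = 7 (5.110 recruits).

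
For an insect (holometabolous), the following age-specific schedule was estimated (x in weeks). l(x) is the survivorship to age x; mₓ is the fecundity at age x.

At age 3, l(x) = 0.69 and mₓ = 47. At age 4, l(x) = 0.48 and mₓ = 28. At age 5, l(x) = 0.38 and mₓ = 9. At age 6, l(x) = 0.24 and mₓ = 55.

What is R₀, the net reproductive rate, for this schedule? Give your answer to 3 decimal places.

R₀ = Σ l(x) mₓ:
  age 3: 0.69 × 47 = 32.4300
  age 4: 0.48 × 28 = 13.4400
  age 5: 0.38 × 9 = 3.4200
  age 6: 0.24 × 55 = 13.2000
R₀ = 32.4300 + 13.4400 + 3.4200 + 13.2000 = 62.4900

62.490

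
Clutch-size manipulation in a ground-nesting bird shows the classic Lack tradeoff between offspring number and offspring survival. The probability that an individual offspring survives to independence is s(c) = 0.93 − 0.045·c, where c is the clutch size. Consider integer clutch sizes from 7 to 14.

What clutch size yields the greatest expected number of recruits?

10

Expected recruits = c × s(c):
  c=7: 7 × 0.615 = 4.305
  c=8: 8 × 0.570 = 4.560
  c=9: 9 × 0.525 = 4.725
  c=10: 10 × 0.480 = 4.800
  c=11: 11 × 0.435 = 4.785
  c=12: 12 × 0.390 = 4.680
  c=13: 13 × 0.345 = 4.485
  c=14: 14 × 0.300 = 4.200
Maximum at c = 10 (4.800 recruits).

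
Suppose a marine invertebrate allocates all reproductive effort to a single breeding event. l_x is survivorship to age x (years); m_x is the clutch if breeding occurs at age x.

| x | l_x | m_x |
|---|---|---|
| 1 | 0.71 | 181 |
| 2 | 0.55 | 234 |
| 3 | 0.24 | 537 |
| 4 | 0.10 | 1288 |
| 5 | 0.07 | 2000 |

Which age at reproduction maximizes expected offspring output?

Expected offspring if breeding at age x = l_x × m_x:
  age 1: 0.71 × 181 = 128.510
  age 2: 0.55 × 234 = 128.700
  age 3: 0.24 × 537 = 128.880
  age 4: 0.10 × 1288 = 128.800
  age 5: 0.07 × 2000 = 140.000
Maximum at age 5 (140.000).

5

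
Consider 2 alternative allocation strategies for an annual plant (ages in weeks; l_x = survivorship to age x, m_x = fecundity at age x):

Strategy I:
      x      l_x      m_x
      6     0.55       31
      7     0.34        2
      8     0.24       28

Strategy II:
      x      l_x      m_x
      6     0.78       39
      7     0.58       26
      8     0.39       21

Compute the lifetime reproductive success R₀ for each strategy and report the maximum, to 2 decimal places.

Strategy I: R₀ = 0.55×31 + 0.34×2 + 0.24×28 = 24.4500
Strategy II: R₀ = 0.78×39 + 0.58×26 + 0.39×21 = 53.6900
Highest R₀: strategy II with 53.6900.

53.69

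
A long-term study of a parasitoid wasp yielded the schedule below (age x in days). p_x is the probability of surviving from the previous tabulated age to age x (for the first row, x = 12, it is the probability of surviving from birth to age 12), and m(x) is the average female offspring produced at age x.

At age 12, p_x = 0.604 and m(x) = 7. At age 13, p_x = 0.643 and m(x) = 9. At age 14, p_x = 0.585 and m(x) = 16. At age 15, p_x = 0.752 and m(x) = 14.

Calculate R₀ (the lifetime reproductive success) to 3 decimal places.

13.750

Survivorship from birth: l_x = p_12·p_13·…·p_x.
  l_12 = 0.60400
  l_13 = 0.38837
  l_14 = 0.22720
  l_15 = 0.17085
R₀ = Σ l_x m(x):
  age 12: 0.60400 × 7 = 4.2280
  age 13: 0.38837 × 9 = 3.4953
  age 14: 0.22720 × 16 = 3.6352
  age 15: 0.17085 × 14 = 2.3919
R₀ = 4.2280 + 3.4953 + 3.6352 + 2.3919 = 13.7504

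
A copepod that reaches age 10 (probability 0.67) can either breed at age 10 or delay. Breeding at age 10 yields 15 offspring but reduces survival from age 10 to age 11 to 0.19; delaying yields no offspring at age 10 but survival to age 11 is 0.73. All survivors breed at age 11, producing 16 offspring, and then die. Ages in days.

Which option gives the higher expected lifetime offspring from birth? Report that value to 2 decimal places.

12.09

breed at age 10: R₀ = 0.67 × (15 + 0.19 × 16) = 0.67 × 18.0400 = 12.0868
delay to age 11: R₀ = 0.67 × (0.73 × 16) = 0.67 × 11.6800 = 7.8256
Higher: breed at age 10 (12.0868).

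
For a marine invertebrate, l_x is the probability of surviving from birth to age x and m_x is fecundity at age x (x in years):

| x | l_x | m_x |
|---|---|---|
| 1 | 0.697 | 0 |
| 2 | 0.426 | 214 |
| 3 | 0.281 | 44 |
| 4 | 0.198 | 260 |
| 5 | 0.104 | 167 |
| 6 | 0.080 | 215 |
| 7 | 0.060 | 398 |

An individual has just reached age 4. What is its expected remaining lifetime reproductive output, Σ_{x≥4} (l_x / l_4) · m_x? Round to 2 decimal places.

555.19

l_4 = 0.198. Conditional survival from age 4 to x is l_x / l_4.
  x=4: (0.198/0.198) × 260 = 260.0000
  x=5: (0.104/0.198) × 167 = 87.7172
  x=6: (0.080/0.198) × 215 = 86.8687
  x=7: (0.060/0.198) × 398 = 120.6061
Sum = 260.0000 + 87.7172 + 86.8687 + 120.6061 = 555.1919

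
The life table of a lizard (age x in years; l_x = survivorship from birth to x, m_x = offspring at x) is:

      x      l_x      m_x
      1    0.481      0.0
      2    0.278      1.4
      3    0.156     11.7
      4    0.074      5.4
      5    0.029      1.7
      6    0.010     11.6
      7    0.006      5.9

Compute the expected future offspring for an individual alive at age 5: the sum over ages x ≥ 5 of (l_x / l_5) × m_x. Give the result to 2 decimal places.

6.92

l_5 = 0.029. Conditional survival from age 5 to x is l_x / l_5.
  x=5: (0.029/0.029) × 1.7 = 1.7000
  x=6: (0.010/0.029) × 11.6 = 4.0000
  x=7: (0.006/0.029) × 5.9 = 1.2207
Sum = 1.7000 + 4.0000 + 1.2207 = 6.9207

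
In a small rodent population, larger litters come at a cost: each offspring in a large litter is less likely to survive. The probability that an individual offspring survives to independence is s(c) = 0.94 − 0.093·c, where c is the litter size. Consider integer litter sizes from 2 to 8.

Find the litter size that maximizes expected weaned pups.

Expected weaned pups = c × s(c):
  c=2: 2 × 0.754 = 1.508
  c=3: 3 × 0.661 = 1.983
  c=4: 4 × 0.568 = 2.272
  c=5: 5 × 0.475 = 2.375
  c=6: 6 × 0.382 = 2.292
  c=7: 7 × 0.289 = 2.023
  c=8: 8 × 0.196 = 1.568
Maximum at c = 5 (2.375 weaned pups).

5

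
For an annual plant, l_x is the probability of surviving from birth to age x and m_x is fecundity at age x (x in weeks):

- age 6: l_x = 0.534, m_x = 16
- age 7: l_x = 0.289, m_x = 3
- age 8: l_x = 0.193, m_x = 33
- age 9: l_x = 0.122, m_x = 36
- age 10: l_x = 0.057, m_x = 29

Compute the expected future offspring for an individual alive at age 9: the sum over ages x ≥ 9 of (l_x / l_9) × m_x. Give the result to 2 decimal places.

l_9 = 0.122. Conditional survival from age 9 to x is l_x / l_9.
  x=9: (0.122/0.122) × 36 = 36.0000
  x=10: (0.057/0.122) × 29 = 13.5492
Sum = 36.0000 + 13.5492 = 49.5492

49.55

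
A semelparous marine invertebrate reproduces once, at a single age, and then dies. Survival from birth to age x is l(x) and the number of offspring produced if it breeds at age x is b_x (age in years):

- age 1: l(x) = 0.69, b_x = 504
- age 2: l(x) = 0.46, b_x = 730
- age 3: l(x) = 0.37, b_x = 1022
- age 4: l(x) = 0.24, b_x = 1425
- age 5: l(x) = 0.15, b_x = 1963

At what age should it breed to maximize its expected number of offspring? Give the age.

3

Expected offspring if breeding at age x = l(x) × b_x:
  age 1: 0.69 × 504 = 347.760
  age 2: 0.46 × 730 = 335.800
  age 3: 0.37 × 1022 = 378.140
  age 4: 0.24 × 1425 = 342.000
  age 5: 0.15 × 1963 = 294.450
Maximum at age 3 (378.140).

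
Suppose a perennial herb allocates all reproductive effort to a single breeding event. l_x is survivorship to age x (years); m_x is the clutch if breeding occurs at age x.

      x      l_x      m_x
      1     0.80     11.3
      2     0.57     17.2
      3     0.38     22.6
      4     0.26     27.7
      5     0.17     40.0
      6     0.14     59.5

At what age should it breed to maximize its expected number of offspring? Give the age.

2

Expected offspring if breeding at age x = l_x × m_x:
  age 1: 0.80 × 11.3 = 9.040
  age 2: 0.57 × 17.2 = 9.804
  age 3: 0.38 × 22.6 = 8.588
  age 4: 0.26 × 27.7 = 7.202
  age 5: 0.17 × 40.0 = 6.800
  age 6: 0.14 × 59.5 = 8.330
Maximum at age 2 (9.804).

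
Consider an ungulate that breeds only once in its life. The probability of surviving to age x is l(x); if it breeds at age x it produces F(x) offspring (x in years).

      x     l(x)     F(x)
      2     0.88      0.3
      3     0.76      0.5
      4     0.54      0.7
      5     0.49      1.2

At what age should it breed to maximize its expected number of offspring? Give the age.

5

Expected offspring if breeding at age x = l(x) × F(x):
  age 2: 0.88 × 0.3 = 0.264
  age 3: 0.76 × 0.5 = 0.380
  age 4: 0.54 × 0.7 = 0.378
  age 5: 0.49 × 1.2 = 0.588
Maximum at age 5 (0.588).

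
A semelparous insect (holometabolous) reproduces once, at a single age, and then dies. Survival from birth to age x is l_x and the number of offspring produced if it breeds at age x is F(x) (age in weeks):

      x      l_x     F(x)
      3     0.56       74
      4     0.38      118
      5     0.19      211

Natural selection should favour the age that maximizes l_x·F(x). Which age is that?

Expected offspring if breeding at age x = l_x × F(x):
  age 3: 0.56 × 74 = 41.440
  age 4: 0.38 × 118 = 44.840
  age 5: 0.19 × 211 = 40.090
Maximum at age 4 (44.840).

4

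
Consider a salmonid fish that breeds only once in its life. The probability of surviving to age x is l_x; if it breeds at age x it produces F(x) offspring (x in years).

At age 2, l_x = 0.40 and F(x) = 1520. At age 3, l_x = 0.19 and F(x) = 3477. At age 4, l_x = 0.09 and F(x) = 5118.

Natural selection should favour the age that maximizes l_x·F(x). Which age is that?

Expected offspring if breeding at age x = l_x × F(x):
  age 2: 0.40 × 1520 = 608.000
  age 3: 0.19 × 3477 = 660.630
  age 4: 0.09 × 5118 = 460.620
Maximum at age 3 (660.630).

3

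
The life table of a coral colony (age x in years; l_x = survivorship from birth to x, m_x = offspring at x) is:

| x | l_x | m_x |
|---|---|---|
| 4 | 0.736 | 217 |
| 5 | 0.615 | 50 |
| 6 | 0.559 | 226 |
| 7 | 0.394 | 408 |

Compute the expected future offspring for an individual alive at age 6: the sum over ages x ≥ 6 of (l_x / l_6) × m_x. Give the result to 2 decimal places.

l_6 = 0.559. Conditional survival from age 6 to x is l_x / l_6.
  x=6: (0.559/0.559) × 226 = 226.0000
  x=7: (0.394/0.559) × 408 = 287.5707
Sum = 226.0000 + 287.5707 = 513.5707

513.57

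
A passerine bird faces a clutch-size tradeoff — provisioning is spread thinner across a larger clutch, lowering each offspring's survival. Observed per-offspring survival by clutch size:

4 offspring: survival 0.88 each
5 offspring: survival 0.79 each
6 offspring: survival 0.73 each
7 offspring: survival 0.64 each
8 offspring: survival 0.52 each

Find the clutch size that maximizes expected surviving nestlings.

Expected surviving nestlings = c × s(c):
  c=4: 4 × 0.88 = 3.520
  c=5: 5 × 0.79 = 3.950
  c=6: 6 × 0.73 = 4.380
  c=7: 7 × 0.64 = 4.480
  c=8: 8 × 0.52 = 4.160
Maximum at c = 7 (4.480 surviving nestlings).

7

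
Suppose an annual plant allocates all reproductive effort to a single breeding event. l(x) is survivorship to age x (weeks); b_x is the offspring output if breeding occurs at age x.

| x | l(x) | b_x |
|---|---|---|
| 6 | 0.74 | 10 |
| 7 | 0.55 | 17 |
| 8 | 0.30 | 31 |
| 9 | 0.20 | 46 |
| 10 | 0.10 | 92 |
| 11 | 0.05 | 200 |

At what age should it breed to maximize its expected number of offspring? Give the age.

Expected offspring if breeding at age x = l(x) × b_x:
  age 6: 0.74 × 10 = 7.400
  age 7: 0.55 × 17 = 9.350
  age 8: 0.30 × 31 = 9.300
  age 9: 0.20 × 46 = 9.200
  age 10: 0.10 × 92 = 9.200
  age 11: 0.05 × 200 = 10.000
Maximum at age 11 (10.000).

11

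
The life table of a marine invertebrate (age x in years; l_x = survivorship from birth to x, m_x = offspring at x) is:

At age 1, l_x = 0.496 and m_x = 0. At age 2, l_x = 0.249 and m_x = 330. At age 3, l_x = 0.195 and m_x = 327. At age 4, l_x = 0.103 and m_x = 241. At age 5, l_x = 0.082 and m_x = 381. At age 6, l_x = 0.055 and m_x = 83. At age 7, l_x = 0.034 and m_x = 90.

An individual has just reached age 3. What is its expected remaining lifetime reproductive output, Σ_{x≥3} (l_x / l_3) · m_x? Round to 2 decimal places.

l_3 = 0.195. Conditional survival from age 3 to x is l_x / l_3.
  x=3: (0.195/0.195) × 327 = 327.0000
  x=4: (0.103/0.195) × 241 = 127.2974
  x=5: (0.082/0.195) × 381 = 160.2154
  x=6: (0.055/0.195) × 83 = 23.4103
  x=7: (0.034/0.195) × 90 = 15.6923
Sum = 327.0000 + 127.2974 + 160.2154 + 23.4103 + 15.6923 = 653.6154

653.62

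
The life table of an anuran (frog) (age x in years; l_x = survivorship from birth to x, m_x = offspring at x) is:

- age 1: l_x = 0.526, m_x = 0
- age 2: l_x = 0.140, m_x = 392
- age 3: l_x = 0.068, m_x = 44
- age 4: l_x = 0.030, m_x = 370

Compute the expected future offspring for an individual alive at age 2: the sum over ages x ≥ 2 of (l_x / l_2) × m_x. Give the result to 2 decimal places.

l_2 = 0.140. Conditional survival from age 2 to x is l_x / l_2.
  x=2: (0.140/0.140) × 392 = 392.0000
  x=3: (0.068/0.140) × 44 = 21.3714
  x=4: (0.030/0.140) × 370 = 79.2857
Sum = 392.0000 + 21.3714 + 79.2857 = 492.6571

492.66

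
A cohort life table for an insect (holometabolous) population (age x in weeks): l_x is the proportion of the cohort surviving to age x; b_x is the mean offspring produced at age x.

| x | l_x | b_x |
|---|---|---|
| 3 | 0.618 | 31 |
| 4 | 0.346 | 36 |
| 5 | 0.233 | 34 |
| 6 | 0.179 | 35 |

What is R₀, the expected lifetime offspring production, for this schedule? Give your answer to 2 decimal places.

45.80

R₀ = Σ l_x b_x:
  age 3: 0.618 × 31 = 19.1580
  age 4: 0.346 × 36 = 12.4560
  age 5: 0.233 × 34 = 7.9220
  age 6: 0.179 × 35 = 6.2650
R₀ = 19.1580 + 12.4560 + 7.9220 + 6.2650 = 45.8010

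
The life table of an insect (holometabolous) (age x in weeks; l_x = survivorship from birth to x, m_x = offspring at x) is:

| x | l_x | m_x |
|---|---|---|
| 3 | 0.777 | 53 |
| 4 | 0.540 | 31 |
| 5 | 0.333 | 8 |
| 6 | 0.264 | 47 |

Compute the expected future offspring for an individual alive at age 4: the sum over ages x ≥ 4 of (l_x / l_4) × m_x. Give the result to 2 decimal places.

58.91

l_4 = 0.540. Conditional survival from age 4 to x is l_x / l_4.
  x=4: (0.540/0.540) × 31 = 31.0000
  x=5: (0.333/0.540) × 8 = 4.9333
  x=6: (0.264/0.540) × 47 = 22.9778
Sum = 31.0000 + 4.9333 + 22.9778 = 58.9111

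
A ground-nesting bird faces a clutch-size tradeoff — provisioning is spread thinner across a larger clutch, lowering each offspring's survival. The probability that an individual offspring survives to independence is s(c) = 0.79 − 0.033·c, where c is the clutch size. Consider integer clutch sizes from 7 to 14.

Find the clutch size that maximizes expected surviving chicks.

12

Expected surviving chicks = c × s(c):
  c=7: 7 × 0.559 = 3.913
  c=8: 8 × 0.526 = 4.208
  c=9: 9 × 0.493 = 4.437
  c=10: 10 × 0.460 = 4.600
  c=11: 11 × 0.427 = 4.697
  c=12: 12 × 0.394 = 4.728
  c=13: 13 × 0.361 = 4.693
  c=14: 14 × 0.328 = 4.592
Maximum at c = 12 (4.728 surviving chicks).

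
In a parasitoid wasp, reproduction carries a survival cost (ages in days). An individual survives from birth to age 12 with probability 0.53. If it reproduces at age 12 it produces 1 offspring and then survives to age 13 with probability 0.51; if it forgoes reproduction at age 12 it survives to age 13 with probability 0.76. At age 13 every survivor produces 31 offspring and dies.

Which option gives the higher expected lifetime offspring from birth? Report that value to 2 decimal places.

breed at age 12: R₀ = 0.53 × (1 + 0.51 × 31) = 0.53 × 16.8100 = 8.9093
delay to age 13: R₀ = 0.53 × (0.76 × 31) = 0.53 × 23.5600 = 12.4868
Higher: delay to age 13 (12.4868).

12.49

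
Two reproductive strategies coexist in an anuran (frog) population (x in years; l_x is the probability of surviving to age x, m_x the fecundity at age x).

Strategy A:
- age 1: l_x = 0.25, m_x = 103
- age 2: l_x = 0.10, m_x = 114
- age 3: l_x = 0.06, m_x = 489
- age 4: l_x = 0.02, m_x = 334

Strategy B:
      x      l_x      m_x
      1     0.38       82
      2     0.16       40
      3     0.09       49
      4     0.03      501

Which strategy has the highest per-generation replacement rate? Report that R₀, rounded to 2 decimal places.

Strategy A: R₀ = 0.25×103 + 0.10×114 + 0.06×489 + 0.02×334 = 73.1700
Strategy B: R₀ = 0.38×82 + 0.16×40 + 0.09×49 + 0.03×501 = 57.0000
Highest R₀: strategy A with 73.1700.

73.17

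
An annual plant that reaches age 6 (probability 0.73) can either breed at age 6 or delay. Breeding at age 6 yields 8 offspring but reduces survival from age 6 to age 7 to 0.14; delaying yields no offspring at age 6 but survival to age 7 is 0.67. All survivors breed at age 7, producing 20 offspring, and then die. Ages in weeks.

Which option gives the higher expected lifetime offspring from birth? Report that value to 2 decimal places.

breed at age 6: R₀ = 0.73 × (8 + 0.14 × 20) = 0.73 × 10.8000 = 7.8840
delay to age 7: R₀ = 0.73 × (0.67 × 20) = 0.73 × 13.4000 = 9.7820
Higher: delay to age 7 (9.7820).

9.78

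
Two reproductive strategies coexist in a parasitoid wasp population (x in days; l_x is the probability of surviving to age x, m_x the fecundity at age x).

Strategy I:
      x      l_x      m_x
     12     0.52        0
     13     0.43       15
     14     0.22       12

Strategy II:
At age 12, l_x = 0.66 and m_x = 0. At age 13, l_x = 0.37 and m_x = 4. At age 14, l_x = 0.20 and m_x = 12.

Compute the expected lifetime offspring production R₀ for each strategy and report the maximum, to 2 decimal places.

Strategy I: R₀ = 0.52×0 + 0.43×15 + 0.22×12 = 9.0900
Strategy II: R₀ = 0.66×0 + 0.37×4 + 0.20×12 = 3.8800
Highest R₀: strategy I with 9.0900.

9.09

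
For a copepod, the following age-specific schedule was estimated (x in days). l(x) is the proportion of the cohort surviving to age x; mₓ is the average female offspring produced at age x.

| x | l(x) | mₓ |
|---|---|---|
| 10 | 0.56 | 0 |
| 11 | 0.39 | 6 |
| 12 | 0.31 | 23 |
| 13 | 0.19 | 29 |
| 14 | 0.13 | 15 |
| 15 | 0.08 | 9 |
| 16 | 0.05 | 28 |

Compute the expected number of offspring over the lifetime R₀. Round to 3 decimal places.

R₀ = Σ l(x) mₓ:
  age 10: 0.56 × 0 = 0.0000
  age 11: 0.39 × 6 = 2.3400
  age 12: 0.31 × 23 = 7.1300
  age 13: 0.19 × 29 = 5.5100
  age 14: 0.13 × 15 = 1.9500
  age 15: 0.08 × 9 = 0.7200
  age 16: 0.05 × 28 = 1.4000
R₀ = 0.0000 + 2.3400 + 7.1300 + 5.5100 + 1.9500 + 0.7200 + 1.4000 = 19.0500

19.050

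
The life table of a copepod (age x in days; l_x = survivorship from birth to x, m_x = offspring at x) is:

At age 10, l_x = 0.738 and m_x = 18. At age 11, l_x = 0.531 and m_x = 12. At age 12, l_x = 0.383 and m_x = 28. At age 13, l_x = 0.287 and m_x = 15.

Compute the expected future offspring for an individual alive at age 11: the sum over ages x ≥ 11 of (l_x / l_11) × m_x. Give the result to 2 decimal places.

l_11 = 0.531. Conditional survival from age 11 to x is l_x / l_11.
  x=11: (0.531/0.531) × 12 = 12.0000
  x=12: (0.383/0.531) × 28 = 20.1959
  x=13: (0.287/0.531) × 15 = 8.1073
Sum = 12.0000 + 20.1959 + 8.1073 = 40.3032

40.30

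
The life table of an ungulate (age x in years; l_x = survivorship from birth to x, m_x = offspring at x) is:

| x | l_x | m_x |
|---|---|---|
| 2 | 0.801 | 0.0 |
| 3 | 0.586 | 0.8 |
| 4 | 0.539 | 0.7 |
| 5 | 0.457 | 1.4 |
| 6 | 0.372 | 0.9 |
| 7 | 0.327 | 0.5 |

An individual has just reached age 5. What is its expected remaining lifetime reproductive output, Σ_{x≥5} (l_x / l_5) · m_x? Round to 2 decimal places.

l_5 = 0.457. Conditional survival from age 5 to x is l_x / l_5.
  x=5: (0.457/0.457) × 1.4 = 1.4000
  x=6: (0.372/0.457) × 0.9 = 0.7326
  x=7: (0.327/0.457) × 0.5 = 0.3578
Sum = 1.4000 + 0.7326 + 0.3578 = 2.4904

2.49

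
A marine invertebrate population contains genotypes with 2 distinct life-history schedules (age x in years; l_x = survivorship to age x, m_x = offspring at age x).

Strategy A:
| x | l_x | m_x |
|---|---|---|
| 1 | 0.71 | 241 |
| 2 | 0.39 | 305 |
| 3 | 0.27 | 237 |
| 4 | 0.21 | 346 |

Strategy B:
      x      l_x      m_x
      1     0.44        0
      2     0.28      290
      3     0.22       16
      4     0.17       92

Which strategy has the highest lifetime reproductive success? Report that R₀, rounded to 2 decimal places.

Strategy A: R₀ = 0.71×241 + 0.39×305 + 0.27×237 + 0.21×346 = 426.7100
Strategy B: R₀ = 0.44×0 + 0.28×290 + 0.22×16 + 0.17×92 = 100.3600
Highest R₀: strategy A with 426.7100.

426.71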